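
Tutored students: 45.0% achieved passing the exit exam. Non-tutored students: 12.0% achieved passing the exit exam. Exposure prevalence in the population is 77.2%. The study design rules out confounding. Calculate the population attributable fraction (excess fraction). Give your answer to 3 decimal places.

p₁ = 0.45, p₀ = 0.12.
Overall risk P(Y=1) = π·p₁ + (1−π)·p₀ = 0.772×0.45 + 0.228×0.12 = 0.37476.
Under exogeneity, PAF = [P(Y=1) − p₀] / P(Y=1).
PAF = (0.37476 − 0.12) / 0.37476 ≈ 0.6798

PAF ≈ 0.680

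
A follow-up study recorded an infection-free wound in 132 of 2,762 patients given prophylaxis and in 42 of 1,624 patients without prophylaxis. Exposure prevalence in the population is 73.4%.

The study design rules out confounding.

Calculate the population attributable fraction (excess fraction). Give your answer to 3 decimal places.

p₁ = P(outcome | exposed) = 132/2762 = 0.047791
p₀ = P(outcome | unexposed) = 42/1624 = 0.025862
Overall risk P(Y=1) = π·p₁ + (1−π)·p₀ = 0.734×0.047791 + 0.266×0.025862 = 0.041958.
Under exogeneity, PAF = [P(Y=1) − p₀] / P(Y=1).
PAF = (0.041958 − 0.025862) / 0.041958 ≈ 0.3836

PAF ≈ 0.384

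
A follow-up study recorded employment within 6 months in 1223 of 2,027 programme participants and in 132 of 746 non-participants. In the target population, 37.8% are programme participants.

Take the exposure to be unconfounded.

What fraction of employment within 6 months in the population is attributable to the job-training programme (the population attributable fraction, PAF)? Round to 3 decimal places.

p₁ = P(outcome | exposed) = 1223/2027 = 0.60335
p₀ = P(outcome | unexposed) = 132/746 = 0.17694
Overall risk P(Y=1) = π·p₁ + (1−π)·p₀ = 0.378×0.60335 + 0.622×0.17694 = 0.33813.
Under exogeneity, PAF = [P(Y=1) − p₀] / P(Y=1).
PAF = (0.33813 − 0.17694) / 0.33813 ≈ 0.4767

PAF ≈ 0.477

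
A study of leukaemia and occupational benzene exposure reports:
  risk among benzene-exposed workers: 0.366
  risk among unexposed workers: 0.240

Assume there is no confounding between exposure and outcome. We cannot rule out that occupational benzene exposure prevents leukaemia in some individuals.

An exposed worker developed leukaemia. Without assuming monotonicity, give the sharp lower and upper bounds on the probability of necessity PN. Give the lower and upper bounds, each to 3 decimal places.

0.344 ≤ PN ≤ 1.000

Let p₁ = 0.366, p₀ = 0.24.
Under exogeneity alone the bounds on PN are max{0,(p₁−p₀)/p₁} ≤ PN ≤ min{1,(1−p₀)/p₁}.
  lower = (p₁ − p₀)/p₁ = 0.126 / 0.366 ≈ 0.3443
  upper = min{1, (1 − p₀)/p₁} = 0.76 / 0.366 ≈ 2.0765 → capped at 1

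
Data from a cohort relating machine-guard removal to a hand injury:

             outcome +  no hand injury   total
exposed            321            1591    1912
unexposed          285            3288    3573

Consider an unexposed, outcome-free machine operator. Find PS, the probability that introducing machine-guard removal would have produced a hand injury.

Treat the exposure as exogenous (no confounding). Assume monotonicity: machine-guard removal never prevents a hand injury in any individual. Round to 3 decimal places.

PS ≈ 0.096

p₁ = P(outcome | exposed) = 321/1912 = 0.16789
p₀ = P(outcome | unexposed) = 285/3573 = 0.079765
Under exogeneity and monotonicity, PS = (p₁ − p₀) / (1 − p₀).
PS = (0.16789 − 0.079765) / (1 − 0.079765) = 0.088122 / 0.92024 ≈ 0.0958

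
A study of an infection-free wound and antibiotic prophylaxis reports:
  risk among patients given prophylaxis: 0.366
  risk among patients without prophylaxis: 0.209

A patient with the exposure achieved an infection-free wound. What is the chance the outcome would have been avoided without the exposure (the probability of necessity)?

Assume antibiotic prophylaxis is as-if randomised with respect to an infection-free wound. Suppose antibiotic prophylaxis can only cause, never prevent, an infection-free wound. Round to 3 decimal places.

PN ≈ 0.429

Let p₁ = 0.366, p₀ = 0.209.
Under exogeneity and monotonicity, PN = (p₁ − p₀) / p₁.
PN = (0.366 − 0.209) / 0.366 = 0.157 / 0.366 ≈ 0.4290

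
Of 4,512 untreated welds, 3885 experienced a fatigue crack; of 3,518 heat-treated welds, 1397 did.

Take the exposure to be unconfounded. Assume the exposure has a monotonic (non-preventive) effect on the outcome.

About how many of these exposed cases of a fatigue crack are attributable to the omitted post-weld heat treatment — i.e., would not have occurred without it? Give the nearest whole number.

about 2093 cases

p₁ = P(outcome | exposed) = 3885/4512 = 0.86104
p₀ = P(outcome | unexposed) = 1397/3518 = 0.3971
PN = (p₁ − p₀)/p₁ = (0.86104 − 0.3971) / 0.86104 ≈ 0.53881.
Attributable cases ≈ PN × (exposed cases) = 0.53881 × 3885 ≈ 2093.28.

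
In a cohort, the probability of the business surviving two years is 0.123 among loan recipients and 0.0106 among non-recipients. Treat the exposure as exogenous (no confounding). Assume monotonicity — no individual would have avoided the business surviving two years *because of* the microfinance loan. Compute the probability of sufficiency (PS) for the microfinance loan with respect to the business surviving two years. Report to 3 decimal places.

PS ≈ 0.114

Let p₁ = 0.123, p₀ = 0.0106.
Under exogeneity and monotonicity, PS = (p₁ − p₀) / (1 − p₀).
PS = (0.123 − 0.0106) / (1 − 0.0106) = 0.1124 / 0.9894 ≈ 0.1136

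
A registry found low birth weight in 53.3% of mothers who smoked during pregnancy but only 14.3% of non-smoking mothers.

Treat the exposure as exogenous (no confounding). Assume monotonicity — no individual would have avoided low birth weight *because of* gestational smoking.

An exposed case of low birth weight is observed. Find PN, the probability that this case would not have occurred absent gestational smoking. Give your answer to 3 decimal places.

p₁ = 0.533, p₀ = 0.143.
Under exogeneity and monotonicity, PN = (p₁ − p₀) / p₁.
PN = (0.533 − 0.143) / 0.533 = 0.39 / 0.533 ≈ 0.7317

PN ≈ 0.732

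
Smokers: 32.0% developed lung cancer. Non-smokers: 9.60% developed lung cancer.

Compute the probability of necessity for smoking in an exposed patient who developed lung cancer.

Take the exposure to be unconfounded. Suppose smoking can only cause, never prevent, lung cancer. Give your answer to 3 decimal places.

p₁ = 0.32, p₀ = 0.096.
Under exogeneity and monotonicity, PN = (p₁ − p₀) / p₁.
PN = (0.32 − 0.096) / 0.32 = 0.224 / 0.32 ≈ 0.7000

PN ≈ 0.700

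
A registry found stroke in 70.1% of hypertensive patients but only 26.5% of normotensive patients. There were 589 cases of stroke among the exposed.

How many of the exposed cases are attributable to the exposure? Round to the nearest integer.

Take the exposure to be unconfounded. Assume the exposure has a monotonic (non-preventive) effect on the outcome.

about 366 cases

p₁ = 0.701, p₀ = 0.265.
PN = (p₁ − p₀)/p₁ = (0.701 − 0.265) / 0.701 ≈ 0.62197.
Attributable cases ≈ PN × (exposed cases) = 0.62197 × 589 ≈ 366.34.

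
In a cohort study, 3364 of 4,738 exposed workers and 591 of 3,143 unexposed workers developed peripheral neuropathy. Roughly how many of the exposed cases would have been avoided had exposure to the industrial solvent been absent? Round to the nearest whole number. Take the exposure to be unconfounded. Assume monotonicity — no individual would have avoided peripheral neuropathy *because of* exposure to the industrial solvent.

p₁ = P(outcome | exposed) = 3364/4738 = 0.71
p₀ = P(outcome | unexposed) = 591/3143 = 0.18804
PN = (p₁ − p₀)/p₁ = (0.71 − 0.18804) / 0.71 ≈ 0.73516.
Attributable cases ≈ PN × (exposed cases) = 0.73516 × 3364 ≈ 2473.08.

about 2473 cases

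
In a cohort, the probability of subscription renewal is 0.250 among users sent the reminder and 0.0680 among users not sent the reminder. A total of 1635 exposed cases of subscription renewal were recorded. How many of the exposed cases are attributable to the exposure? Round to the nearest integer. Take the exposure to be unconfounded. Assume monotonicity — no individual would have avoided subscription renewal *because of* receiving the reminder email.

Let p₁ = 0.25, p₀ = 0.068.
PN = (p₁ − p₀)/p₁ = (0.25 − 0.068) / 0.25 ≈ 0.72800.
Attributable cases ≈ PN × (exposed cases) = 0.72800 × 1635 ≈ 1190.28.

about 1190 cases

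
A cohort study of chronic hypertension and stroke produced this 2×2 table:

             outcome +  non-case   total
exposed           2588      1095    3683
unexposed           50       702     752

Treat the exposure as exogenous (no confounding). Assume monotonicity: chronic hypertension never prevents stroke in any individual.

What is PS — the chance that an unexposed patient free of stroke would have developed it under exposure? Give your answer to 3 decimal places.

p₁ = P(outcome | exposed) = 2588/3683 = 0.70269
p₀ = P(outcome | unexposed) = 50/752 = 0.066489
Under exogeneity and monotonicity, PS = (p₁ − p₀) / (1 − p₀).
PS = (0.70269 − 0.066489) / (1 − 0.066489) = 0.6362 / 0.93351 ≈ 0.6815

PS ≈ 0.682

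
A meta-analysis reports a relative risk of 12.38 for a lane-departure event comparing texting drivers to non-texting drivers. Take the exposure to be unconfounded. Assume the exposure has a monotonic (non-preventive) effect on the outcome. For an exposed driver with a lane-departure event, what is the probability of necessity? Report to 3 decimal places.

Under exogeneity and monotonicity, PN = (RR − 1) / RR = 1 − 1/RR.
PN = (12.38 − 1) / 12.38 = 11.38 / 12.38 ≈ 0.9192

PN ≈ 0.919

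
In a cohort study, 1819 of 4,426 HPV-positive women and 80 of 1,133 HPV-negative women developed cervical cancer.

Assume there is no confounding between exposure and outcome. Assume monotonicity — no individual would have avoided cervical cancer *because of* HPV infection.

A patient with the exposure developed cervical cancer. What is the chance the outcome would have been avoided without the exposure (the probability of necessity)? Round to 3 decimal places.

p₁ = P(outcome | exposed) = 1819/4426 = 0.41098
p₀ = P(outcome | unexposed) = 80/1133 = 0.070609
Under exogeneity and monotonicity, PN = (p₁ − p₀) / p₁.
PN = (0.41098 − 0.070609) / 0.41098 = 0.34037 / 0.41098 ≈ 0.8282

PN ≈ 0.828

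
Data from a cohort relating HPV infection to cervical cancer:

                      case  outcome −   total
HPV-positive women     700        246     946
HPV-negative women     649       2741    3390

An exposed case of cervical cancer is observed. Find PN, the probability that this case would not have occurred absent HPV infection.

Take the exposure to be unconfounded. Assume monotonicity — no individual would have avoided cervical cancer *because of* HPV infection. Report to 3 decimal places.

PN ≈ 0.741

p₁ = P(outcome | exposed) = 700/946 = 0.73996
p₀ = P(outcome | unexposed) = 649/3390 = 0.19145
Under exogeneity and monotonicity, PN = (p₁ − p₀) / p₁.
PN = (0.73996 − 0.19145) / 0.73996 = 0.54851 / 0.73996 ≈ 0.7413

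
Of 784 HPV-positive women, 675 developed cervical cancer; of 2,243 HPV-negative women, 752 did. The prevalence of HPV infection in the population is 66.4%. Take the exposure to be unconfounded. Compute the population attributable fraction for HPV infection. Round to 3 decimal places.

p₁ = P(outcome | exposed) = 675/784 = 0.86097
p₀ = P(outcome | unexposed) = 752/2243 = 0.33527
Overall risk P(Y=1) = π·p₁ + (1−π)·p₀ = 0.664×0.86097 + 0.336×0.33527 = 0.68433.
Under exogeneity, PAF = [P(Y=1) − p₀] / P(Y=1).
PAF = (0.68433 − 0.33527) / 0.68433 ≈ 0.5101

PAF ≈ 0.510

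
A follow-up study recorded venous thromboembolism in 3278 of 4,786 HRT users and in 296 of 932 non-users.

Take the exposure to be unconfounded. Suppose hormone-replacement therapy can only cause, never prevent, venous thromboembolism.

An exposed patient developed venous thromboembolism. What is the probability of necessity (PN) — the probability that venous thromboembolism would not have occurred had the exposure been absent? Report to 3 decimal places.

p₁ = P(outcome | exposed) = 3278/4786 = 0.68491
p₀ = P(outcome | unexposed) = 296/932 = 0.3176
Under exogeneity and monotonicity, PN = (p₁ − p₀) / p₁.
PN = (0.68491 − 0.3176) / 0.68491 = 0.36732 / 0.68491 ≈ 0.5363

PN ≈ 0.536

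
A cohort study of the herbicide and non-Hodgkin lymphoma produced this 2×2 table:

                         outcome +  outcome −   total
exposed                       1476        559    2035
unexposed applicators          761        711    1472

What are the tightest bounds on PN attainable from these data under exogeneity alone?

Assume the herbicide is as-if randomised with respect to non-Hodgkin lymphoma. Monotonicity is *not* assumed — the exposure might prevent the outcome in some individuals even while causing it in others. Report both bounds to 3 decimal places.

p₁ = P(outcome | exposed) = 1476/2035 = 0.72531
p₀ = P(outcome | unexposed) = 761/1472 = 0.51698
Under exogeneity alone the bounds on PN are max{0,(p₁−p₀)/p₁} ≤ PN ≤ min{1,(1−p₀)/p₁}.
  lower = (p₁ − p₀)/p₁ = 0.20832 / 0.72531 ≈ 0.2872
  upper = min{1, (1 − p₀)/p₁} = 0.48302 / 0.72531 ≈ 0.6659

0.287 ≤ PN ≤ 0.666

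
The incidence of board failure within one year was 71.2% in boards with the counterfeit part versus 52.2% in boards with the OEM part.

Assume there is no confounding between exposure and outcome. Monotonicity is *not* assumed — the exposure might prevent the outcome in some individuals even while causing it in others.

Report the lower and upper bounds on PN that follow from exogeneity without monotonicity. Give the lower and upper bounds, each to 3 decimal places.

0.267 ≤ PN ≤ 0.671

p₁ = 0.712, p₀ = 0.522.
Under exogeneity alone the bounds on PN are max{0,(p₁−p₀)/p₁} ≤ PN ≤ min{1,(1−p₀)/p₁}.
  lower = (p₁ − p₀)/p₁ = 0.19 / 0.712 ≈ 0.2669
  upper = min{1, (1 − p₀)/p₁} = 0.478 / 0.712 ≈ 0.6713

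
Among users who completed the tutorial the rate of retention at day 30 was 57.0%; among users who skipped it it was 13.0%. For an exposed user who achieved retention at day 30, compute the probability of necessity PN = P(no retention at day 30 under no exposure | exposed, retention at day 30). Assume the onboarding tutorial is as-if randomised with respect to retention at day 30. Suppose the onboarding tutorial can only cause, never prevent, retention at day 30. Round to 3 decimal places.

PN ≈ 0.772

p₁ = 0.57, p₀ = 0.13.
Under exogeneity and monotonicity, PN = (p₁ − p₀) / p₁.
PN = (0.57 − 0.13) / 0.57 = 0.44 / 0.57 ≈ 0.7719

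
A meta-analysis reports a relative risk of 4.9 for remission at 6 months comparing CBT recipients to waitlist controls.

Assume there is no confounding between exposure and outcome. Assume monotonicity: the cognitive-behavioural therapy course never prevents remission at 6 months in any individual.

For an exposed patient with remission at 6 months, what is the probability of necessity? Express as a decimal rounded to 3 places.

PN ≈ 0.796

Under exogeneity and monotonicity, PN = (RR − 1) / RR = 1 − 1/RR.
PN = (4.9 − 1) / 4.9 = 3.9 / 4.9 ≈ 0.7959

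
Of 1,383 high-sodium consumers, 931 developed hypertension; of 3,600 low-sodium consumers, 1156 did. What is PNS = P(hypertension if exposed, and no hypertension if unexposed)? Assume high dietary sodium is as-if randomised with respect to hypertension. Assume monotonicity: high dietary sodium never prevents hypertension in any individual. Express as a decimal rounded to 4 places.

PNS ≈ 0.3521

p₁ = P(outcome | exposed) = 931/1383 = 0.67317
p₀ = P(outcome | unexposed) = 1156/3600 = 0.32111
Under exogeneity and monotonicity, PNS = p₁ − p₀.
PNS = 0.67317 − 0.32111 = 0.35206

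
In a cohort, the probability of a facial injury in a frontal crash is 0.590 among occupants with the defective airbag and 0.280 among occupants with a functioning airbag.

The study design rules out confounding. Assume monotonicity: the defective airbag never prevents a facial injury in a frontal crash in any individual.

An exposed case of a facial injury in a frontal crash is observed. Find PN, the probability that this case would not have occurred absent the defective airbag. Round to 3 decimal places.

PN ≈ 0.525

Let p₁ = 0.59, p₀ = 0.28.
Under exogeneity and monotonicity, PN = (p₁ − p₀) / p₁.
PN = (0.59 − 0.28) / 0.59 = 0.31 / 0.59 ≈ 0.5254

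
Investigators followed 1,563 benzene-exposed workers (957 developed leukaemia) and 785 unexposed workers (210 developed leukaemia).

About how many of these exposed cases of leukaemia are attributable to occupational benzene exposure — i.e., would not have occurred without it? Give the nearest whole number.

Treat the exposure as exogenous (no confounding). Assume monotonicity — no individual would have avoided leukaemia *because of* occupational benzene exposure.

about 539 cases

p₁ = P(outcome | exposed) = 957/1563 = 0.61228
p₀ = P(outcome | unexposed) = 210/785 = 0.26752
PN = (p₁ − p₀)/p₁ = (0.61228 − 0.26752) / 0.61228 ≈ 0.56309.
Attributable cases ≈ PN × (exposed cases) = 0.56309 × 957 ≈ 538.87.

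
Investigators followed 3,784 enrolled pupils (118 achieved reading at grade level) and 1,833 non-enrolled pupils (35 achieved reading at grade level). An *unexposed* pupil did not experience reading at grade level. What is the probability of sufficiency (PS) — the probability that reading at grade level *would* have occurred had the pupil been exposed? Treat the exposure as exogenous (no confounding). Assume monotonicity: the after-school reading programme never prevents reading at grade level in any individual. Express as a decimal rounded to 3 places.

PS ≈ 0.012

p₁ = P(outcome | exposed) = 118/3784 = 0.031184
p₀ = P(outcome | unexposed) = 35/1833 = 0.019094
Under exogeneity and monotonicity, PS = (p₁ − p₀) / (1 − p₀).
PS = (0.031184 − 0.019094) / (1 − 0.019094) = 0.01209 / 0.98091 ≈ 0.0123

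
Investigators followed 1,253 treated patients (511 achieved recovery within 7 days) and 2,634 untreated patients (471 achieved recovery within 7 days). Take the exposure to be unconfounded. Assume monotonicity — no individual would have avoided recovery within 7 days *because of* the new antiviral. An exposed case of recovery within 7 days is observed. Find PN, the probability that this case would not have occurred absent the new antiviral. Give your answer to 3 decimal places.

PN ≈ 0.562

p₁ = P(outcome | exposed) = 511/1253 = 0.40782
p₀ = P(outcome | unexposed) = 471/2634 = 0.17882
Under exogeneity and monotonicity, PN = (p₁ − p₀) / p₁.
PN = (0.40782 − 0.17882) / 0.40782 = 0.22901 / 0.40782 ≈ 0.5615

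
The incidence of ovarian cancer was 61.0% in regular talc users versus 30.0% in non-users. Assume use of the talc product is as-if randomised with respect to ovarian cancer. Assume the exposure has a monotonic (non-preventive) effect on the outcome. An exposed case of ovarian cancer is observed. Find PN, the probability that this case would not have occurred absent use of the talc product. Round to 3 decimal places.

PN ≈ 0.508

p₁ = 0.61, p₀ = 0.3.
Under exogeneity and monotonicity, PN = (p₁ − p₀) / p₁.
PN = (0.61 − 0.3) / 0.61 = 0.31 / 0.61 ≈ 0.5082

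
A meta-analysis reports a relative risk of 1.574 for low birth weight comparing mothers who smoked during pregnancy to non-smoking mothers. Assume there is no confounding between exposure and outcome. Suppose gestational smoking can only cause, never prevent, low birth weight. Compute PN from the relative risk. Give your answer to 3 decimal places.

PN ≈ 0.365

Under exogeneity and monotonicity, PN = (RR − 1) / RR = 1 − 1/RR.
PN = (1.574 − 1) / 1.574 = 0.574 / 1.574 ≈ 0.3647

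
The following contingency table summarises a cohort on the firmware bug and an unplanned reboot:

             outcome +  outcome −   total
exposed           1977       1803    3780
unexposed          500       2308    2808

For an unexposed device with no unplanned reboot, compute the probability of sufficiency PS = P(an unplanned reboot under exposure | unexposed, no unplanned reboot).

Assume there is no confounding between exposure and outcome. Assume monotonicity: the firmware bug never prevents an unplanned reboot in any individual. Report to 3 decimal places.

PS ≈ 0.420

p₁ = P(outcome | exposed) = 1977/3780 = 0.52302
p₀ = P(outcome | unexposed) = 500/2808 = 0.17806
Under exogeneity and monotonicity, PS = (p₁ − p₀)/(1 − p₀).
PS = (0.52302 − 0.17806) / 0.82194 ≈ 0.4197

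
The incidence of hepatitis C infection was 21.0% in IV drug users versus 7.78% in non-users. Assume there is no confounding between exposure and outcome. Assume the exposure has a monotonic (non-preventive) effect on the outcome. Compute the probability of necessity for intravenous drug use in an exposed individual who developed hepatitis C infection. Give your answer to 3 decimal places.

p₁ = 0.21, p₀ = 0.0778.
Under exogeneity and monotonicity, PN = (p₁ − p₀) / p₁.
PN = (0.21 − 0.0778) / 0.21 = 0.1322 / 0.21 ≈ 0.6295

PN ≈ 0.630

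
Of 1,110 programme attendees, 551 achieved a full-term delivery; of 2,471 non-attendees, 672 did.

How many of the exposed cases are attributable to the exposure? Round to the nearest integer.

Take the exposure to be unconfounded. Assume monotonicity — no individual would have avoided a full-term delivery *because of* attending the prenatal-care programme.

about 249 cases

p₁ = P(outcome | exposed) = 551/1110 = 0.4964
p₀ = P(outcome | unexposed) = 672/2471 = 0.27195
PN = (p₁ − p₀)/p₁ = (0.4964 − 0.27195) / 0.4964 ≈ 0.45214.
Attributable cases ≈ PN × (exposed cases) = 0.45214 × 551 ≈ 249.13.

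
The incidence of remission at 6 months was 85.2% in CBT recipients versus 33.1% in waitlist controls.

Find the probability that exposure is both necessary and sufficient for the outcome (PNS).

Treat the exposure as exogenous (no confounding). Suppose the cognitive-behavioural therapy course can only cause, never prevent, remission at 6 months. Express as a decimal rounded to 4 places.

PNS ≈ 0.5210

p₁ = 0.852, p₀ = 0.331.
Under exogeneity and monotonicity, PNS = p₁ − p₀.
PNS = 0.852 − 0.331 = 0.521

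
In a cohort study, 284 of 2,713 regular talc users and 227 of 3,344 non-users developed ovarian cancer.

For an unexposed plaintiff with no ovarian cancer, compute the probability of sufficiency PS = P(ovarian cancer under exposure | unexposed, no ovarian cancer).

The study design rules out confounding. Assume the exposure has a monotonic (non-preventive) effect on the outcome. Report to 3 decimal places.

PS ≈ 0.039

p₁ = P(outcome | exposed) = 284/2713 = 0.10468
p₀ = P(outcome | unexposed) = 227/3344 = 0.067883
Under exogeneity and monotonicity, PS = (p₁ − p₀) / (1 − p₀).
PS = (0.10468 − 0.067883) / (1 − 0.067883) = 0.036798 / 0.93212 ≈ 0.0395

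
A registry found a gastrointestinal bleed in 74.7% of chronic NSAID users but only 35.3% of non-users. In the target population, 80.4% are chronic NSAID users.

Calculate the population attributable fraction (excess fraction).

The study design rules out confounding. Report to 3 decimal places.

p₁ = 0.747, p₀ = 0.353.
Overall risk P(Y=1) = π·p₁ + (1−π)·p₀ = 0.804×0.747 + 0.196×0.353 = 0.66978.
Under exogeneity, PAF = [P(Y=1) − p₀] / P(Y=1).
PAF = (0.66978 − 0.353) / 0.66978 ≈ 0.4730

PAF ≈ 0.473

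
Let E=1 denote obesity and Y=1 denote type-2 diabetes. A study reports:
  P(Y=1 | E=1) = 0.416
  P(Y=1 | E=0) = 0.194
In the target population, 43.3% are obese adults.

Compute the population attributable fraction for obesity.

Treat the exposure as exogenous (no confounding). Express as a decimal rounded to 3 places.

Let p₁ = 0.416, p₀ = 0.194.
Overall risk P(Y=1) = π·p₁ + (1−π)·p₀ = 0.433×0.416 + 0.567×0.194 = 0.29013.
Under exogeneity, PAF = [P(Y=1) − p₀] / P(Y=1).
PAF = (0.29013 − 0.194) / 0.29013 ≈ 0.3313

PAF ≈ 0.331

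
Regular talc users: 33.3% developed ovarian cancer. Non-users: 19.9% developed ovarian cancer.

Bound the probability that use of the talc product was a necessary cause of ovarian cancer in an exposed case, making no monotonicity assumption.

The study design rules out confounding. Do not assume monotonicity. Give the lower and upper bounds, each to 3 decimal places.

p₁ = 0.333, p₀ = 0.199.
Under exogeneity alone the bounds on PN are max{0,(p₁−p₀)/p₁} ≤ PN ≤ min{1,(1−p₀)/p₁}.
  lower = (p₁ − p₀)/p₁ = 0.134 / 0.333 ≈ 0.4024
  upper = min{1, (1 − p₀)/p₁} = 0.801 / 0.333 ≈ 2.4054 → capped at 1

0.402 ≤ PN ≤ 1.000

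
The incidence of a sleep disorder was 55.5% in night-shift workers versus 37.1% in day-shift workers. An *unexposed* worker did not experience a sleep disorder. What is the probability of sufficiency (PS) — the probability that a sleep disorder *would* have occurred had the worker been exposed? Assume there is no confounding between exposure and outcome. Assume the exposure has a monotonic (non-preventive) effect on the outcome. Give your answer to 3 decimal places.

p₁ = 0.555, p₀ = 0.371.
Under exogeneity and monotonicity, PS = (p₁ − p₀) / (1 − p₀).
PS = (0.555 − 0.371) / (1 − 0.371) = 0.184 / 0.629 ≈ 0.2925

PS ≈ 0.293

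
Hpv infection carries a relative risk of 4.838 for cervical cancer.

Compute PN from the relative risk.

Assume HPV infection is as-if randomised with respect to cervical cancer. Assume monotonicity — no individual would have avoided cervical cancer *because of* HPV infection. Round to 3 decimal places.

PN ≈ 0.793

Under exogeneity and monotonicity, PN = (RR − 1) / RR = 1 − 1/RR.
PN = (4.838 − 1) / 4.838 = 3.838 / 4.838 ≈ 0.7933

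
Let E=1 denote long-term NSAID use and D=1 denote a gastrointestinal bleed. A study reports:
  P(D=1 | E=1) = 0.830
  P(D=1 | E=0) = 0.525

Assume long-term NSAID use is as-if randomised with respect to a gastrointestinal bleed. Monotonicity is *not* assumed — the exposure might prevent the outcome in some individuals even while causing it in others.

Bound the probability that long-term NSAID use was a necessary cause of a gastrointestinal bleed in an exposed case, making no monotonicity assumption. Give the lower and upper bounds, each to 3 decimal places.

Let p₁ = 0.83, p₀ = 0.525.
Under exogeneity alone the bounds on PN are max{0,(p₁−p₀)/p₁} ≤ PN ≤ min{1,(1−p₀)/p₁}.
  lower = (p₁ − p₀)/p₁ = 0.305 / 0.83 ≈ 0.3675
  upper = min{1, (1 − p₀)/p₁} = 0.475 / 0.83 ≈ 0.5723

0.367 ≤ PN ≤ 0.572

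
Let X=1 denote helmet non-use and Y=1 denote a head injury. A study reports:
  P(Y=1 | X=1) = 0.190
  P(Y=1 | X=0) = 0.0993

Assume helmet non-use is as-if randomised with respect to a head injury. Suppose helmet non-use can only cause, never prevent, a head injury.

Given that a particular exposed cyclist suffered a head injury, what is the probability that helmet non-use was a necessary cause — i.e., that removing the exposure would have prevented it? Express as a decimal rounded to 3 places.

Let p₁ = 0.19, p₀ = 0.0993.
Under exogeneity and monotonicity, PN = (p₁ − p₀) / p₁.
PN = (0.19 − 0.0993) / 0.19 = 0.0907 / 0.19 ≈ 0.4774

PN ≈ 0.477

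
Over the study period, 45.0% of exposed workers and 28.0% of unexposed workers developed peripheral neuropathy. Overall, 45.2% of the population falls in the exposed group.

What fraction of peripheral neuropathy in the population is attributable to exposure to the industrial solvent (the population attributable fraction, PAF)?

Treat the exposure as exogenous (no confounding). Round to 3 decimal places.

p₁ = 0.45, p₀ = 0.28.
Overall risk P(Y=1) = π·p₁ + (1−π)·p₀ = 0.452×0.45 + 0.548×0.28 = 0.35684.
Under exogeneity, PAF = [P(Y=1) − p₀] / P(Y=1).
PAF = (0.35684 − 0.28) / 0.35684 ≈ 0.2153

PAF ≈ 0.215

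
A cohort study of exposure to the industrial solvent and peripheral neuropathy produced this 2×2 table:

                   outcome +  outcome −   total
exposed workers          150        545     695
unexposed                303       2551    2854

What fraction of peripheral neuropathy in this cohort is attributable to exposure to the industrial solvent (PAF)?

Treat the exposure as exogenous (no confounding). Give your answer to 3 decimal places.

p₁ = P(outcome | exposed) = 150/695 = 0.21583
p₀ = P(outcome | unexposed) = 303/2854 = 0.10617
Exposure prevalence π = 695/3549 = 0.19583; overall risk P(Y=1) = 0.12764.
Under exogeneity, PAF = [P(Y=1) − p₀]/P(Y=1).
PAF = (0.12764 − 0.10617) / 0.12764 ≈ 0.1682

PAF ≈ 0.168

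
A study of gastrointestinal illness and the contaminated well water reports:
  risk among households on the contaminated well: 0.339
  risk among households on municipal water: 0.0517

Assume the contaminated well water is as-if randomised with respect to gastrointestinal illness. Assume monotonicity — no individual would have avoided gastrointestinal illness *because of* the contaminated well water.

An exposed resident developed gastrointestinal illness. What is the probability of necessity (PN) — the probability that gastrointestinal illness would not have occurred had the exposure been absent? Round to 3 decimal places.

PN ≈ 0.847

Let p₁ = 0.339, p₀ = 0.0517.
Under exogeneity and monotonicity, PN = (p₁ − p₀) / p₁.
PN = (0.339 − 0.0517) / 0.339 = 0.2873 / 0.339 ≈ 0.8475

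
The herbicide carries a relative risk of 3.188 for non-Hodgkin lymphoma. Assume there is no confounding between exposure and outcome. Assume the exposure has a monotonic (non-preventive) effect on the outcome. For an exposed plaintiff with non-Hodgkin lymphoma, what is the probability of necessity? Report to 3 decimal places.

Under exogeneity and monotonicity, PN = (RR − 1) / RR = 1 − 1/RR.
PN = (3.188 − 1) / 3.188 = 2.188 / 3.188 ≈ 0.6863

PN ≈ 0.686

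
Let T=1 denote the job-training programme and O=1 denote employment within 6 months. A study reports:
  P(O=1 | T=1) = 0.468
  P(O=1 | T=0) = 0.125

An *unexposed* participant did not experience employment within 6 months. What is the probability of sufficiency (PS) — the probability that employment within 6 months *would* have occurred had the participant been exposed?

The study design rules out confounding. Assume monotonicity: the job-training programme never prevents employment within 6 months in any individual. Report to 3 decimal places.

PS ≈ 0.392

Let p₁ = 0.468, p₀ = 0.125.
Under exogeneity and monotonicity, PS = (p₁ − p₀) / (1 − p₀).
PS = (0.468 − 0.125) / (1 − 0.125) = 0.343 / 0.875 ≈ 0.3920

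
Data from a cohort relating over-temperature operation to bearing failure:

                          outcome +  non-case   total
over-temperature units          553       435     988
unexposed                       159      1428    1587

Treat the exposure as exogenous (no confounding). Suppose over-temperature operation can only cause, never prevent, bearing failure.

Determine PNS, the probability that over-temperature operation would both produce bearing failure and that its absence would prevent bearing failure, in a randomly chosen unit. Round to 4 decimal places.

PNS ≈ 0.4595

p₁ = P(outcome | exposed) = 553/988 = 0.55972
p₀ = P(outcome | unexposed) = 159/1587 = 0.10019
Under exogeneity and monotonicity, PNS = p₁ − p₀.
PNS = 0.55972 − 0.10019 = 0.45953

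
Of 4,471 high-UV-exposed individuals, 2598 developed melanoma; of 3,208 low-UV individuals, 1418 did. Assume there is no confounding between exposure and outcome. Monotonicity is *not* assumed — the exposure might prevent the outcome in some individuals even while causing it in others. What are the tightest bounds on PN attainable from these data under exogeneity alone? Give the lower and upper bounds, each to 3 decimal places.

0.239 ≤ PN ≤ 0.960

p₁ = P(outcome | exposed) = 2598/4471 = 0.58108
p₀ = P(outcome | unexposed) = 1418/3208 = 0.44202
Under exogeneity alone the bounds on PN are max{0,(p₁−p₀)/p₁} ≤ PN ≤ min{1,(1−p₀)/p₁}.
  lower = (p₁ − p₀)/p₁ = 0.13906 / 0.58108 ≈ 0.2393
  upper = min{1, (1 − p₀)/p₁} = 0.55798 / 0.58108 ≈ 0.9602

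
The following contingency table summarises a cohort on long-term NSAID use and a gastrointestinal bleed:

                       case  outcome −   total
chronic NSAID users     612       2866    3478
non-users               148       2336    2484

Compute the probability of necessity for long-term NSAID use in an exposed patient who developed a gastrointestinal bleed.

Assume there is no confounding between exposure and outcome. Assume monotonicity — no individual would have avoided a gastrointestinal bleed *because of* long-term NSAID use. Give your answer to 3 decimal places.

PN ≈ 0.661

p₁ = P(outcome | exposed) = 612/3478 = 0.17596
p₀ = P(outcome | unexposed) = 148/2484 = 0.059581
Under exogeneity and monotonicity, PN = (p₁ − p₀) / p₁.
PN = (0.17596 − 0.059581) / 0.17596 = 0.11638 / 0.17596 ≈ 0.6614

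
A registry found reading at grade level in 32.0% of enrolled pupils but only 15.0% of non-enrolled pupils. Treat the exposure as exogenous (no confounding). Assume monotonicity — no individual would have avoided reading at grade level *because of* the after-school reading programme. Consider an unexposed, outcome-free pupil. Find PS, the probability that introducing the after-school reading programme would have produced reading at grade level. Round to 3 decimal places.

p₁ = 0.32, p₀ = 0.15.
Under exogeneity and monotonicity, PS = (p₁ − p₀) / (1 − p₀).
PS = (0.32 − 0.15) / (1 − 0.15) = 0.17 / 0.85 ≈ 0.2000

PS ≈ 0.200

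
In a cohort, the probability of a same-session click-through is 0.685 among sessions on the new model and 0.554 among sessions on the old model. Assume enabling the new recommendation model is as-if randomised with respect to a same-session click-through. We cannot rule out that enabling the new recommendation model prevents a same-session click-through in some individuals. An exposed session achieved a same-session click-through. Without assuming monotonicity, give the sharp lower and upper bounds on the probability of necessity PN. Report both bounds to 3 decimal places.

Let p₁ = 0.685, p₀ = 0.554.
Under exogeneity alone the bounds on PN are max{0,(p₁−p₀)/p₁} ≤ PN ≤ min{1,(1−p₀)/p₁}.
  lower = (p₁ − p₀)/p₁ = 0.131 / 0.685 ≈ 0.1912
  upper = min{1, (1 − p₀)/p₁} = 0.446 / 0.685 ≈ 0.6511

0.191 ≤ PN ≤ 0.651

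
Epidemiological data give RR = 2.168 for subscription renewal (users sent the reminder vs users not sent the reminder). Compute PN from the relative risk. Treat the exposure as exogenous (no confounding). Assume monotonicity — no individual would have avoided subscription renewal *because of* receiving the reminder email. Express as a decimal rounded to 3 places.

PN ≈ 0.539

Under exogeneity and monotonicity, PN = (RR − 1) / RR = 1 − 1/RR.
PN = (2.168 − 1) / 2.168 = 1.168 / 2.168 ≈ 0.5387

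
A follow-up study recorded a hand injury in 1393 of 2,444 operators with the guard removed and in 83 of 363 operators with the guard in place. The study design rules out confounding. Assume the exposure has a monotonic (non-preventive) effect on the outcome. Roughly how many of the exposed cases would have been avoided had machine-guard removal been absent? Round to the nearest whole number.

about 834 cases

p₁ = P(outcome | exposed) = 1393/2444 = 0.56997
p₀ = P(outcome | unexposed) = 83/363 = 0.22865
PN = (p₁ − p₀)/p₁ = (0.56997 − 0.22865) / 0.56997 ≈ 0.59884.
Attributable cases ≈ PN × (exposed cases) = 0.59884 × 1393 ≈ 834.18.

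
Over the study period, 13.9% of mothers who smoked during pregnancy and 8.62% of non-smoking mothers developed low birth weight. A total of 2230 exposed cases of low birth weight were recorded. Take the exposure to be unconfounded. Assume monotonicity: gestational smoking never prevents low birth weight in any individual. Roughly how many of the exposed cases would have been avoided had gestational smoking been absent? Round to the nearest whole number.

p₁ = 0.139, p₀ = 0.0862.
PN = (p₁ − p₀)/p₁ = (0.139 − 0.0862) / 0.139 ≈ 0.37986.
Attributable cases ≈ PN × (exposed cases) = 0.37986 × 2230 ≈ 847.08.

about 847 cases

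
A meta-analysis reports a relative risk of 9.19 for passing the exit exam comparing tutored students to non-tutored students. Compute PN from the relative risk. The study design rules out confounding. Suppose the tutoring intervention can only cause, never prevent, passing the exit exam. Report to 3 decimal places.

PN ≈ 0.891

Under exogeneity and monotonicity, PN = (RR − 1) / RR = 1 − 1/RR.
PN = (9.19 − 1) / 9.19 = 8.19 / 9.19 ≈ 0.8912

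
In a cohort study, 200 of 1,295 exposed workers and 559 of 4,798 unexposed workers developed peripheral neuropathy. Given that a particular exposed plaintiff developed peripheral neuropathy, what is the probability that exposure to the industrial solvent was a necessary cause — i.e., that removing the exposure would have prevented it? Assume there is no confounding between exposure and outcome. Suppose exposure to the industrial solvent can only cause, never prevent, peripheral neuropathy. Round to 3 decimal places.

p₁ = P(outcome | exposed) = 200/1295 = 0.15444
p₀ = P(outcome | unexposed) = 559/4798 = 0.11651
Under exogeneity and monotonicity, PN = (p₁ − p₀) / p₁.
PN = (0.15444 − 0.11651) / 0.15444 = 0.037933 / 0.15444 ≈ 0.2456

PN ≈ 0.246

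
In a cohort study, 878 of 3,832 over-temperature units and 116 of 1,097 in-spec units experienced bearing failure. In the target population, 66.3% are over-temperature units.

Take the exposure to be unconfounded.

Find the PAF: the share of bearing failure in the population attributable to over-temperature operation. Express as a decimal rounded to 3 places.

PAF ≈ 0.436

p₁ = P(outcome | exposed) = 878/3832 = 0.22912
p₀ = P(outcome | unexposed) = 116/1097 = 0.10574
Overall risk P(Y=1) = π·p₁ + (1−π)·p₀ = 0.663×0.22912 + 0.337×0.10574 = 0.18754.
Under exogeneity, PAF = [P(Y=1) − p₀] / P(Y=1).
PAF = (0.18754 − 0.10574) / 0.18754 ≈ 0.4362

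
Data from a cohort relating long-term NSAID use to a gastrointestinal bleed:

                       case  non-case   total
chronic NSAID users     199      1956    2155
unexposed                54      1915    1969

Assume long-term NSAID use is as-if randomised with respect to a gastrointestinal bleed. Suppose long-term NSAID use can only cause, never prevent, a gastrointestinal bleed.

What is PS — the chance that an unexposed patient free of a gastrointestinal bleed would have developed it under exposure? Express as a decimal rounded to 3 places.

PS ≈ 0.067

p₁ = P(outcome | exposed) = 199/2155 = 0.092343
p₀ = P(outcome | unexposed) = 54/1969 = 0.027425
Under exogeneity and monotonicity, PS = (p₁ − p₀) / (1 − p₀).
PS = (0.092343 − 0.027425) / (1 − 0.027425) = 0.064918 / 0.97257 ≈ 0.0667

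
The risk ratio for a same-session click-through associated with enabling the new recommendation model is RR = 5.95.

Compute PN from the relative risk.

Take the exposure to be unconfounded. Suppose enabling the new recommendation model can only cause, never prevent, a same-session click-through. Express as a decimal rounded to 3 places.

PN ≈ 0.832

Under exogeneity and monotonicity, PN = (RR − 1) / RR = 1 − 1/RR.
PN = (5.95 − 1) / 5.95 = 4.95 / 5.95 ≈ 0.8319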